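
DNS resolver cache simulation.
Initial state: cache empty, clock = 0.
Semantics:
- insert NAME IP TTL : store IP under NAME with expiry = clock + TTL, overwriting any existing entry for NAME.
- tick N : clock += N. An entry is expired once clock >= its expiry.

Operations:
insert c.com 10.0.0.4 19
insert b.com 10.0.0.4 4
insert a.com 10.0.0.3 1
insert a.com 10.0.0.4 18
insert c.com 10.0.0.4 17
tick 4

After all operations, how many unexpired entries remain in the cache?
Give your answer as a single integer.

Op 1: insert c.com -> 10.0.0.4 (expiry=0+19=19). clock=0
Op 2: insert b.com -> 10.0.0.4 (expiry=0+4=4). clock=0
Op 3: insert a.com -> 10.0.0.3 (expiry=0+1=1). clock=0
Op 4: insert a.com -> 10.0.0.4 (expiry=0+18=18). clock=0
Op 5: insert c.com -> 10.0.0.4 (expiry=0+17=17). clock=0
Op 6: tick 4 -> clock=4. purged={b.com}
Final cache (unexpired): {a.com,c.com} -> size=2

Answer: 2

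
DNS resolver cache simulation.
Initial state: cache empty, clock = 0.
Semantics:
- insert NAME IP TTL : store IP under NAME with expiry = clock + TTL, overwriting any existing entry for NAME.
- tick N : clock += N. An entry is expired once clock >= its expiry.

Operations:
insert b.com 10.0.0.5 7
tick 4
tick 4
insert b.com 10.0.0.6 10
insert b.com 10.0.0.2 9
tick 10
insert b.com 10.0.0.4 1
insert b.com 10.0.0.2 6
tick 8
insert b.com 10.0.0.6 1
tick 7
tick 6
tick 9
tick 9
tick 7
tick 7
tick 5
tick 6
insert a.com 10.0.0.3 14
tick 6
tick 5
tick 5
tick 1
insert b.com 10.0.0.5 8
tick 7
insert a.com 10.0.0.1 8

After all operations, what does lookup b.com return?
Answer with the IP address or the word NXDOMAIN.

Answer: 10.0.0.5

Derivation:
Op 1: insert b.com -> 10.0.0.5 (expiry=0+7=7). clock=0
Op 2: tick 4 -> clock=4.
Op 3: tick 4 -> clock=8. purged={b.com}
Op 4: insert b.com -> 10.0.0.6 (expiry=8+10=18). clock=8
Op 5: insert b.com -> 10.0.0.2 (expiry=8+9=17). clock=8
Op 6: tick 10 -> clock=18. purged={b.com}
Op 7: insert b.com -> 10.0.0.4 (expiry=18+1=19). clock=18
Op 8: insert b.com -> 10.0.0.2 (expiry=18+6=24). clock=18
Op 9: tick 8 -> clock=26. purged={b.com}
Op 10: insert b.com -> 10.0.0.6 (expiry=26+1=27). clock=26
Op 11: tick 7 -> clock=33. purged={b.com}
Op 12: tick 6 -> clock=39.
Op 13: tick 9 -> clock=48.
Op 14: tick 9 -> clock=57.
Op 15: tick 7 -> clock=64.
Op 16: tick 7 -> clock=71.
Op 17: tick 5 -> clock=76.
Op 18: tick 6 -> clock=82.
Op 19: insert a.com -> 10.0.0.3 (expiry=82+14=96). clock=82
Op 20: tick 6 -> clock=88.
Op 21: tick 5 -> clock=93.
Op 22: tick 5 -> clock=98. purged={a.com}
Op 23: tick 1 -> clock=99.
Op 24: insert b.com -> 10.0.0.5 (expiry=99+8=107). clock=99
Op 25: tick 7 -> clock=106.
Op 26: insert a.com -> 10.0.0.1 (expiry=106+8=114). clock=106
lookup b.com: present, ip=10.0.0.5 expiry=107 > clock=106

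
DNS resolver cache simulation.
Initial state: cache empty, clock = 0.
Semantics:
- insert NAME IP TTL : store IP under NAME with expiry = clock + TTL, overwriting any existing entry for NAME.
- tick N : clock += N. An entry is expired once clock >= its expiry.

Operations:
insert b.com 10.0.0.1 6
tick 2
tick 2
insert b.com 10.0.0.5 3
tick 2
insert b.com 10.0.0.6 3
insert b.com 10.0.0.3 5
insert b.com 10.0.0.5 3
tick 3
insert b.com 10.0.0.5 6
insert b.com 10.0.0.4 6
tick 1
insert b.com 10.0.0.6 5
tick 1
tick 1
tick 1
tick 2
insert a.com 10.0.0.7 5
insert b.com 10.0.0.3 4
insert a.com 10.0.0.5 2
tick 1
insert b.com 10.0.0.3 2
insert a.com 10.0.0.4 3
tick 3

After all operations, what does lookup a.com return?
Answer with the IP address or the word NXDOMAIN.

Answer: NXDOMAIN

Derivation:
Op 1: insert b.com -> 10.0.0.1 (expiry=0+6=6). clock=0
Op 2: tick 2 -> clock=2.
Op 3: tick 2 -> clock=4.
Op 4: insert b.com -> 10.0.0.5 (expiry=4+3=7). clock=4
Op 5: tick 2 -> clock=6.
Op 6: insert b.com -> 10.0.0.6 (expiry=6+3=9). clock=6
Op 7: insert b.com -> 10.0.0.3 (expiry=6+5=11). clock=6
Op 8: insert b.com -> 10.0.0.5 (expiry=6+3=9). clock=6
Op 9: tick 3 -> clock=9. purged={b.com}
Op 10: insert b.com -> 10.0.0.5 (expiry=9+6=15). clock=9
Op 11: insert b.com -> 10.0.0.4 (expiry=9+6=15). clock=9
Op 12: tick 1 -> clock=10.
Op 13: insert b.com -> 10.0.0.6 (expiry=10+5=15). clock=10
Op 14: tick 1 -> clock=11.
Op 15: tick 1 -> clock=12.
Op 16: tick 1 -> clock=13.
Op 17: tick 2 -> clock=15. purged={b.com}
Op 18: insert a.com -> 10.0.0.7 (expiry=15+5=20). clock=15
Op 19: insert b.com -> 10.0.0.3 (expiry=15+4=19). clock=15
Op 20: insert a.com -> 10.0.0.5 (expiry=15+2=17). clock=15
Op 21: tick 1 -> clock=16.
Op 22: insert b.com -> 10.0.0.3 (expiry=16+2=18). clock=16
Op 23: insert a.com -> 10.0.0.4 (expiry=16+3=19). clock=16
Op 24: tick 3 -> clock=19. purged={a.com,b.com}
lookup a.com: not in cache (expired or never inserted)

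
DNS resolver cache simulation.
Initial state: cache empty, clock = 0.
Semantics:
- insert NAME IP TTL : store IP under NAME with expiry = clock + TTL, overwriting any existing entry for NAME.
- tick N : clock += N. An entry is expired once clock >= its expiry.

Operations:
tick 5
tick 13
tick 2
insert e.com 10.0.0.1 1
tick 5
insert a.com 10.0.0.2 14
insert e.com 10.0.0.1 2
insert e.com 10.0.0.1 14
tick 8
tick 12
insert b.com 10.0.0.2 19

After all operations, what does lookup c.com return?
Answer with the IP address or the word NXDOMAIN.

Answer: NXDOMAIN

Derivation:
Op 1: tick 5 -> clock=5.
Op 2: tick 13 -> clock=18.
Op 3: tick 2 -> clock=20.
Op 4: insert e.com -> 10.0.0.1 (expiry=20+1=21). clock=20
Op 5: tick 5 -> clock=25. purged={e.com}
Op 6: insert a.com -> 10.0.0.2 (expiry=25+14=39). clock=25
Op 7: insert e.com -> 10.0.0.1 (expiry=25+2=27). clock=25
Op 8: insert e.com -> 10.0.0.1 (expiry=25+14=39). clock=25
Op 9: tick 8 -> clock=33.
Op 10: tick 12 -> clock=45. purged={a.com,e.com}
Op 11: insert b.com -> 10.0.0.2 (expiry=45+19=64). clock=45
lookup c.com: not in cache (expired or never inserted)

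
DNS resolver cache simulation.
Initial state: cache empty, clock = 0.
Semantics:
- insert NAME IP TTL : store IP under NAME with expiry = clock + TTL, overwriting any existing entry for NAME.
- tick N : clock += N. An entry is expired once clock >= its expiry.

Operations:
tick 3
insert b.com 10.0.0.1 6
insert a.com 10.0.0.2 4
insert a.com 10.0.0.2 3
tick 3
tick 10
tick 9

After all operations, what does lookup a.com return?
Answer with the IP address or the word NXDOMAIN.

Answer: NXDOMAIN

Derivation:
Op 1: tick 3 -> clock=3.
Op 2: insert b.com -> 10.0.0.1 (expiry=3+6=9). clock=3
Op 3: insert a.com -> 10.0.0.2 (expiry=3+4=7). clock=3
Op 4: insert a.com -> 10.0.0.2 (expiry=3+3=6). clock=3
Op 5: tick 3 -> clock=6. purged={a.com}
Op 6: tick 10 -> clock=16. purged={b.com}
Op 7: tick 9 -> clock=25.
lookup a.com: not in cache (expired or never inserted)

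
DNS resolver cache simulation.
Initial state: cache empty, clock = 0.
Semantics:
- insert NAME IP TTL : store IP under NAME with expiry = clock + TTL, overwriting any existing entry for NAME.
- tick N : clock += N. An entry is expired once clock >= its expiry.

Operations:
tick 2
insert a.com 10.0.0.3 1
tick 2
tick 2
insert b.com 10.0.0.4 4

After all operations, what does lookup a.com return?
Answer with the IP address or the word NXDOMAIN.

Op 1: tick 2 -> clock=2.
Op 2: insert a.com -> 10.0.0.3 (expiry=2+1=3). clock=2
Op 3: tick 2 -> clock=4. purged={a.com}
Op 4: tick 2 -> clock=6.
Op 5: insert b.com -> 10.0.0.4 (expiry=6+4=10). clock=6
lookup a.com: not in cache (expired or never inserted)

Answer: NXDOMAIN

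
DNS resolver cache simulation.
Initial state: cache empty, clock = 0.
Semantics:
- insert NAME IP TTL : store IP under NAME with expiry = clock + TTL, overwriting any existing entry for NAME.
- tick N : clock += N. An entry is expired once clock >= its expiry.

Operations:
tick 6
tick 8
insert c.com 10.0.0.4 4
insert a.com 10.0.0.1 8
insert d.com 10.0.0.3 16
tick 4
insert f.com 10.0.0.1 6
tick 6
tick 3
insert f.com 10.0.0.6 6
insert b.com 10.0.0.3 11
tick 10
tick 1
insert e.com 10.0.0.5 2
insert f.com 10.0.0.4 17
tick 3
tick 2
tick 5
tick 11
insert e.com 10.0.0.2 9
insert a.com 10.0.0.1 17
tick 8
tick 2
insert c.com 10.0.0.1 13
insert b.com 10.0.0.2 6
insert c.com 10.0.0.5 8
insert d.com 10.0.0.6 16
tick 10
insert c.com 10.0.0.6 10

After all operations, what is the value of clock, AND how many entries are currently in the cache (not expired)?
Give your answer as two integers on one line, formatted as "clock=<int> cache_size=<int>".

Answer: clock=79 cache_size=2

Derivation:
Op 1: tick 6 -> clock=6.
Op 2: tick 8 -> clock=14.
Op 3: insert c.com -> 10.0.0.4 (expiry=14+4=18). clock=14
Op 4: insert a.com -> 10.0.0.1 (expiry=14+8=22). clock=14
Op 5: insert d.com -> 10.0.0.3 (expiry=14+16=30). clock=14
Op 6: tick 4 -> clock=18. purged={c.com}
Op 7: insert f.com -> 10.0.0.1 (expiry=18+6=24). clock=18
Op 8: tick 6 -> clock=24. purged={a.com,f.com}
Op 9: tick 3 -> clock=27.
Op 10: insert f.com -> 10.0.0.6 (expiry=27+6=33). clock=27
Op 11: insert b.com -> 10.0.0.3 (expiry=27+11=38). clock=27
Op 12: tick 10 -> clock=37. purged={d.com,f.com}
Op 13: tick 1 -> clock=38. purged={b.com}
Op 14: insert e.com -> 10.0.0.5 (expiry=38+2=40). clock=38
Op 15: insert f.com -> 10.0.0.4 (expiry=38+17=55). clock=38
Op 16: tick 3 -> clock=41. purged={e.com}
Op 17: tick 2 -> clock=43.
Op 18: tick 5 -> clock=48.
Op 19: tick 11 -> clock=59. purged={f.com}
Op 20: insert e.com -> 10.0.0.2 (expiry=59+9=68). clock=59
Op 21: insert a.com -> 10.0.0.1 (expiry=59+17=76). clock=59
Op 22: tick 8 -> clock=67.
Op 23: tick 2 -> clock=69. purged={e.com}
Op 24: insert c.com -> 10.0.0.1 (expiry=69+13=82). clock=69
Op 25: insert b.com -> 10.0.0.2 (expiry=69+6=75). clock=69
Op 26: insert c.com -> 10.0.0.5 (expiry=69+8=77). clock=69
Op 27: insert d.com -> 10.0.0.6 (expiry=69+16=85). clock=69
Op 28: tick 10 -> clock=79. purged={a.com,b.com,c.com}
Op 29: insert c.com -> 10.0.0.6 (expiry=79+10=89). clock=79
Final clock = 79
Final cache (unexpired): {c.com,d.com} -> size=2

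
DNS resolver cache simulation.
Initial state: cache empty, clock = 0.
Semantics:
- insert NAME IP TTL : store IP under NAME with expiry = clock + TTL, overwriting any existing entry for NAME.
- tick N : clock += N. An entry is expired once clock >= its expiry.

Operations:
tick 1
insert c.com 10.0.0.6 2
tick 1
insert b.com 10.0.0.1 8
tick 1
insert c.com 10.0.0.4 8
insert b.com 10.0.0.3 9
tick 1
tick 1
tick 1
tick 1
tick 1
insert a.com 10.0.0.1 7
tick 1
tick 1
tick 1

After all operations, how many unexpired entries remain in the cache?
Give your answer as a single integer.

Answer: 2

Derivation:
Op 1: tick 1 -> clock=1.
Op 2: insert c.com -> 10.0.0.6 (expiry=1+2=3). clock=1
Op 3: tick 1 -> clock=2.
Op 4: insert b.com -> 10.0.0.1 (expiry=2+8=10). clock=2
Op 5: tick 1 -> clock=3. purged={c.com}
Op 6: insert c.com -> 10.0.0.4 (expiry=3+8=11). clock=3
Op 7: insert b.com -> 10.0.0.3 (expiry=3+9=12). clock=3
Op 8: tick 1 -> clock=4.
Op 9: tick 1 -> clock=5.
Op 10: tick 1 -> clock=6.
Op 11: tick 1 -> clock=7.
Op 12: tick 1 -> clock=8.
Op 13: insert a.com -> 10.0.0.1 (expiry=8+7=15). clock=8
Op 14: tick 1 -> clock=9.
Op 15: tick 1 -> clock=10.
Op 16: tick 1 -> clock=11. purged={c.com}
Final cache (unexpired): {a.com,b.com} -> size=2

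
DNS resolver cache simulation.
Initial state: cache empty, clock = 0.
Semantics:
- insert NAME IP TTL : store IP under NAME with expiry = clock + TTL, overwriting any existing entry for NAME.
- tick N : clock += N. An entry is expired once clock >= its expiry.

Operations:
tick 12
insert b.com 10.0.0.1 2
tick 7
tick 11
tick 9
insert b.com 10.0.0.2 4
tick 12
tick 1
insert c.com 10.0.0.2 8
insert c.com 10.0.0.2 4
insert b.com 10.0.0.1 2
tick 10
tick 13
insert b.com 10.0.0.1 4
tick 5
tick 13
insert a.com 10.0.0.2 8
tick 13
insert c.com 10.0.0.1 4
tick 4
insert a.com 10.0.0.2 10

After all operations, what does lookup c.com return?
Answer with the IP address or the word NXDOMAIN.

Op 1: tick 12 -> clock=12.
Op 2: insert b.com -> 10.0.0.1 (expiry=12+2=14). clock=12
Op 3: tick 7 -> clock=19. purged={b.com}
Op 4: tick 11 -> clock=30.
Op 5: tick 9 -> clock=39.
Op 6: insert b.com -> 10.0.0.2 (expiry=39+4=43). clock=39
Op 7: tick 12 -> clock=51. purged={b.com}
Op 8: tick 1 -> clock=52.
Op 9: insert c.com -> 10.0.0.2 (expiry=52+8=60). clock=52
Op 10: insert c.com -> 10.0.0.2 (expiry=52+4=56). clock=52
Op 11: insert b.com -> 10.0.0.1 (expiry=52+2=54). clock=52
Op 12: tick 10 -> clock=62. purged={b.com,c.com}
Op 13: tick 13 -> clock=75.
Op 14: insert b.com -> 10.0.0.1 (expiry=75+4=79). clock=75
Op 15: tick 5 -> clock=80. purged={b.com}
Op 16: tick 13 -> clock=93.
Op 17: insert a.com -> 10.0.0.2 (expiry=93+8=101). clock=93
Op 18: tick 13 -> clock=106. purged={a.com}
Op 19: insert c.com -> 10.0.0.1 (expiry=106+4=110). clock=106
Op 20: tick 4 -> clock=110. purged={c.com}
Op 21: insert a.com -> 10.0.0.2 (expiry=110+10=120). clock=110
lookup c.com: not in cache (expired or never inserted)

Answer: NXDOMAIN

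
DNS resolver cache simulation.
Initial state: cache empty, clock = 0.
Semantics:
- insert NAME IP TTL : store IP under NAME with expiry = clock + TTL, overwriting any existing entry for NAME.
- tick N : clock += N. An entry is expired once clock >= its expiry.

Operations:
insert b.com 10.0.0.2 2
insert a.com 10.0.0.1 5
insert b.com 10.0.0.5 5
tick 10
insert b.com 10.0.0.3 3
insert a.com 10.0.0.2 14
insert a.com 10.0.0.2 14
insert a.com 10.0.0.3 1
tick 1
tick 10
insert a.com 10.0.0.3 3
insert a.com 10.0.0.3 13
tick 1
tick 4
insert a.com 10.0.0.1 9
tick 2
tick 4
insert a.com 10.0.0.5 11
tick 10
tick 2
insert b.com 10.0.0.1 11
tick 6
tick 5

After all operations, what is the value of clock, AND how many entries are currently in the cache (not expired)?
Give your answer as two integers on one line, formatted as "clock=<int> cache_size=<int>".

Op 1: insert b.com -> 10.0.0.2 (expiry=0+2=2). clock=0
Op 2: insert a.com -> 10.0.0.1 (expiry=0+5=5). clock=0
Op 3: insert b.com -> 10.0.0.5 (expiry=0+5=5). clock=0
Op 4: tick 10 -> clock=10. purged={a.com,b.com}
Op 5: insert b.com -> 10.0.0.3 (expiry=10+3=13). clock=10
Op 6: insert a.com -> 10.0.0.2 (expiry=10+14=24). clock=10
Op 7: insert a.com -> 10.0.0.2 (expiry=10+14=24). clock=10
Op 8: insert a.com -> 10.0.0.3 (expiry=10+1=11). clock=10
Op 9: tick 1 -> clock=11. purged={a.com}
Op 10: tick 10 -> clock=21. purged={b.com}
Op 11: insert a.com -> 10.0.0.3 (expiry=21+3=24). clock=21
Op 12: insert a.com -> 10.0.0.3 (expiry=21+13=34). clock=21
Op 13: tick 1 -> clock=22.
Op 14: tick 4 -> clock=26.
Op 15: insert a.com -> 10.0.0.1 (expiry=26+9=35). clock=26
Op 16: tick 2 -> clock=28.
Op 17: tick 4 -> clock=32.
Op 18: insert a.com -> 10.0.0.5 (expiry=32+11=43). clock=32
Op 19: tick 10 -> clock=42.
Op 20: tick 2 -> clock=44. purged={a.com}
Op 21: insert b.com -> 10.0.0.1 (expiry=44+11=55). clock=44
Op 22: tick 6 -> clock=50.
Op 23: tick 5 -> clock=55. purged={b.com}
Final clock = 55
Final cache (unexpired): {} -> size=0

Answer: clock=55 cache_size=0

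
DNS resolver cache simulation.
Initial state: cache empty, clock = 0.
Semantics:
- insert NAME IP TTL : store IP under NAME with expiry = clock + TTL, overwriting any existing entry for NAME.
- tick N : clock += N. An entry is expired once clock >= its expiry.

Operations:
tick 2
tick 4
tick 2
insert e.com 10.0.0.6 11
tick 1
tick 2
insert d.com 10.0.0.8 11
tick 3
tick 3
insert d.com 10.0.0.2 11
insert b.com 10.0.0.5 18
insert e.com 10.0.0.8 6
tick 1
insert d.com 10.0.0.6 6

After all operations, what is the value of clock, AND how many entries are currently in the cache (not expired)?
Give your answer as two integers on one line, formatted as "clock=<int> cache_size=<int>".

Answer: clock=18 cache_size=3

Derivation:
Op 1: tick 2 -> clock=2.
Op 2: tick 4 -> clock=6.
Op 3: tick 2 -> clock=8.
Op 4: insert e.com -> 10.0.0.6 (expiry=8+11=19). clock=8
Op 5: tick 1 -> clock=9.
Op 6: tick 2 -> clock=11.
Op 7: insert d.com -> 10.0.0.8 (expiry=11+11=22). clock=11
Op 8: tick 3 -> clock=14.
Op 9: tick 3 -> clock=17.
Op 10: insert d.com -> 10.0.0.2 (expiry=17+11=28). clock=17
Op 11: insert b.com -> 10.0.0.5 (expiry=17+18=35). clock=17
Op 12: insert e.com -> 10.0.0.8 (expiry=17+6=23). clock=17
Op 13: tick 1 -> clock=18.
Op 14: insert d.com -> 10.0.0.6 (expiry=18+6=24). clock=18
Final clock = 18
Final cache (unexpired): {b.com,d.com,e.com} -> size=3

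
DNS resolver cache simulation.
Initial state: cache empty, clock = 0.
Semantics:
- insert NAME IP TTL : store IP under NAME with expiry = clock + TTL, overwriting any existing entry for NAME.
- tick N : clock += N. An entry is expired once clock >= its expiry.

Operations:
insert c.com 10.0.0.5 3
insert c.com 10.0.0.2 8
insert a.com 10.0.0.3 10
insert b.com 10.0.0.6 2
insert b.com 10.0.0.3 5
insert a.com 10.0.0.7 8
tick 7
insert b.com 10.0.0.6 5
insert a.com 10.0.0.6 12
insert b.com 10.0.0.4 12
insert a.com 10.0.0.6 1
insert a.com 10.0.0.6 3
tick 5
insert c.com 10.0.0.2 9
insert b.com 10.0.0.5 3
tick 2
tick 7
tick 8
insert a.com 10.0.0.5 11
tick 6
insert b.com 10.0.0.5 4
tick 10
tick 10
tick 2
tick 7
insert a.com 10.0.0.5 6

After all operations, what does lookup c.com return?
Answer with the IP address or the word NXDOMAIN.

Op 1: insert c.com -> 10.0.0.5 (expiry=0+3=3). clock=0
Op 2: insert c.com -> 10.0.0.2 (expiry=0+8=8). clock=0
Op 3: insert a.com -> 10.0.0.3 (expiry=0+10=10). clock=0
Op 4: insert b.com -> 10.0.0.6 (expiry=0+2=2). clock=0
Op 5: insert b.com -> 10.0.0.3 (expiry=0+5=5). clock=0
Op 6: insert a.com -> 10.0.0.7 (expiry=0+8=8). clock=0
Op 7: tick 7 -> clock=7. purged={b.com}
Op 8: insert b.com -> 10.0.0.6 (expiry=7+5=12). clock=7
Op 9: insert a.com -> 10.0.0.6 (expiry=7+12=19). clock=7
Op 10: insert b.com -> 10.0.0.4 (expiry=7+12=19). clock=7
Op 11: insert a.com -> 10.0.0.6 (expiry=7+1=8). clock=7
Op 12: insert a.com -> 10.0.0.6 (expiry=7+3=10). clock=7
Op 13: tick 5 -> clock=12. purged={a.com,c.com}
Op 14: insert c.com -> 10.0.0.2 (expiry=12+9=21). clock=12
Op 15: insert b.com -> 10.0.0.5 (expiry=12+3=15). clock=12
Op 16: tick 2 -> clock=14.
Op 17: tick 7 -> clock=21. purged={b.com,c.com}
Op 18: tick 8 -> clock=29.
Op 19: insert a.com -> 10.0.0.5 (expiry=29+11=40). clock=29
Op 20: tick 6 -> clock=35.
Op 21: insert b.com -> 10.0.0.5 (expiry=35+4=39). clock=35
Op 22: tick 10 -> clock=45. purged={a.com,b.com}
Op 23: tick 10 -> clock=55.
Op 24: tick 2 -> clock=57.
Op 25: tick 7 -> clock=64.
Op 26: insert a.com -> 10.0.0.5 (expiry=64+6=70). clock=64
lookup c.com: not in cache (expired or never inserted)

Answer: NXDOMAIN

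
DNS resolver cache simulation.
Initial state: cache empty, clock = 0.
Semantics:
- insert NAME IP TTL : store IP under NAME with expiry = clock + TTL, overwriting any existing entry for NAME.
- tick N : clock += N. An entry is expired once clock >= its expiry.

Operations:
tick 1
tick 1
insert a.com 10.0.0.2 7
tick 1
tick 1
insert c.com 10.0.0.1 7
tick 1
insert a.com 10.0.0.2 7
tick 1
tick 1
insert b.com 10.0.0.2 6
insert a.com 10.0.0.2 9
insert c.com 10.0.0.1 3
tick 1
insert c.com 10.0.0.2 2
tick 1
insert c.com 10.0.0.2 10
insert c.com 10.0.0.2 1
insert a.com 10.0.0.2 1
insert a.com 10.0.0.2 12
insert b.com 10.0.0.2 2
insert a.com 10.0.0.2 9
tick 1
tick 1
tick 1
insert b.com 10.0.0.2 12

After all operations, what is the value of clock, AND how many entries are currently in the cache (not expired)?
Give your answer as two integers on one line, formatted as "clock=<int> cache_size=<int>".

Answer: clock=12 cache_size=2

Derivation:
Op 1: tick 1 -> clock=1.
Op 2: tick 1 -> clock=2.
Op 3: insert a.com -> 10.0.0.2 (expiry=2+7=9). clock=2
Op 4: tick 1 -> clock=3.
Op 5: tick 1 -> clock=4.
Op 6: insert c.com -> 10.0.0.1 (expiry=4+7=11). clock=4
Op 7: tick 1 -> clock=5.
Op 8: insert a.com -> 10.0.0.2 (expiry=5+7=12). clock=5
Op 9: tick 1 -> clock=6.
Op 10: tick 1 -> clock=7.
Op 11: insert b.com -> 10.0.0.2 (expiry=7+6=13). clock=7
Op 12: insert a.com -> 10.0.0.2 (expiry=7+9=16). clock=7
Op 13: insert c.com -> 10.0.0.1 (expiry=7+3=10). clock=7
Op 14: tick 1 -> clock=8.
Op 15: insert c.com -> 10.0.0.2 (expiry=8+2=10). clock=8
Op 16: tick 1 -> clock=9.
Op 17: insert c.com -> 10.0.0.2 (expiry=9+10=19). clock=9
Op 18: insert c.com -> 10.0.0.2 (expiry=9+1=10). clock=9
Op 19: insert a.com -> 10.0.0.2 (expiry=9+1=10). clock=9
Op 20: insert a.com -> 10.0.0.2 (expiry=9+12=21). clock=9
Op 21: insert b.com -> 10.0.0.2 (expiry=9+2=11). clock=9
Op 22: insert a.com -> 10.0.0.2 (expiry=9+9=18). clock=9
Op 23: tick 1 -> clock=10. purged={c.com}
Op 24: tick 1 -> clock=11. purged={b.com}
Op 25: tick 1 -> clock=12.
Op 26: insert b.com -> 10.0.0.2 (expiry=12+12=24). clock=12
Final clock = 12
Final cache (unexpired): {a.com,b.com} -> size=2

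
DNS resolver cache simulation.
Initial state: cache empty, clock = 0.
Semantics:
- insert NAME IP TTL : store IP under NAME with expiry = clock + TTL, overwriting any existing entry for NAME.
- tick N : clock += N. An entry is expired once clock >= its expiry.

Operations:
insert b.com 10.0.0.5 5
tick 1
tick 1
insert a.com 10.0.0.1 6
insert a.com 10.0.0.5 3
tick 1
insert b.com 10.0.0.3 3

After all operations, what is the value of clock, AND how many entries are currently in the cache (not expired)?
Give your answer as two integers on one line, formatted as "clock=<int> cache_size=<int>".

Answer: clock=3 cache_size=2

Derivation:
Op 1: insert b.com -> 10.0.0.5 (expiry=0+5=5). clock=0
Op 2: tick 1 -> clock=1.
Op 3: tick 1 -> clock=2.
Op 4: insert a.com -> 10.0.0.1 (expiry=2+6=8). clock=2
Op 5: insert a.com -> 10.0.0.5 (expiry=2+3=5). clock=2
Op 6: tick 1 -> clock=3.
Op 7: insert b.com -> 10.0.0.3 (expiry=3+3=6). clock=3
Final clock = 3
Final cache (unexpired): {a.com,b.com} -> size=2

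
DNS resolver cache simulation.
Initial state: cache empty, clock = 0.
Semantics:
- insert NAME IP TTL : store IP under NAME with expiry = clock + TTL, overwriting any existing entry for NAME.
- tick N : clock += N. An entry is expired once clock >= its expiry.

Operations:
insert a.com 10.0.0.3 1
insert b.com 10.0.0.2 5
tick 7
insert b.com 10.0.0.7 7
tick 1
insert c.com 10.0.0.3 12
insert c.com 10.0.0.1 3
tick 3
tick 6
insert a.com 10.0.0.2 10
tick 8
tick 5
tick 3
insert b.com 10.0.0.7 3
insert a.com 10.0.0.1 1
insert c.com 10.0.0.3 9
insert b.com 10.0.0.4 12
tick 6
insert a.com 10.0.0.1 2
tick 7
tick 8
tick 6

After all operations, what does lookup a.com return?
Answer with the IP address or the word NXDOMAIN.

Answer: NXDOMAIN

Derivation:
Op 1: insert a.com -> 10.0.0.3 (expiry=0+1=1). clock=0
Op 2: insert b.com -> 10.0.0.2 (expiry=0+5=5). clock=0
Op 3: tick 7 -> clock=7. purged={a.com,b.com}
Op 4: insert b.com -> 10.0.0.7 (expiry=7+7=14). clock=7
Op 5: tick 1 -> clock=8.
Op 6: insert c.com -> 10.0.0.3 (expiry=8+12=20). clock=8
Op 7: insert c.com -> 10.0.0.1 (expiry=8+3=11). clock=8
Op 8: tick 3 -> clock=11. purged={c.com}
Op 9: tick 6 -> clock=17. purged={b.com}
Op 10: insert a.com -> 10.0.0.2 (expiry=17+10=27). clock=17
Op 11: tick 8 -> clock=25.
Op 12: tick 5 -> clock=30. purged={a.com}
Op 13: tick 3 -> clock=33.
Op 14: insert b.com -> 10.0.0.7 (expiry=33+3=36). clock=33
Op 15: insert a.com -> 10.0.0.1 (expiry=33+1=34). clock=33
Op 16: insert c.com -> 10.0.0.3 (expiry=33+9=42). clock=33
Op 17: insert b.com -> 10.0.0.4 (expiry=33+12=45). clock=33
Op 18: tick 6 -> clock=39. purged={a.com}
Op 19: insert a.com -> 10.0.0.1 (expiry=39+2=41). clock=39
Op 20: tick 7 -> clock=46. purged={a.com,b.com,c.com}
Op 21: tick 8 -> clock=54.
Op 22: tick 6 -> clock=60.
lookup a.com: not in cache (expired or never inserted)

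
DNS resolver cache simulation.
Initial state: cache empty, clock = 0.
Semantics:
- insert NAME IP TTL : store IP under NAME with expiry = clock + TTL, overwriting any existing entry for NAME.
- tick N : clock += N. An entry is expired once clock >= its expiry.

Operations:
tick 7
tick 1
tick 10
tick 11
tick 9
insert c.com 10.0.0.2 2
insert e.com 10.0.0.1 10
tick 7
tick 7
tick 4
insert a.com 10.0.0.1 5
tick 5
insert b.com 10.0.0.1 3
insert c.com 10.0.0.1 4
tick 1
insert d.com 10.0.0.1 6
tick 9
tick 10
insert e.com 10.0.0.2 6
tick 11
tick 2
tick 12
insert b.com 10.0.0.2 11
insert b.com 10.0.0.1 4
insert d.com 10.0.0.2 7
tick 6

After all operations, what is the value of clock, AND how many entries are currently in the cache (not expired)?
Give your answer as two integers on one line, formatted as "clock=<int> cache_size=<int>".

Answer: clock=112 cache_size=1

Derivation:
Op 1: tick 7 -> clock=7.
Op 2: tick 1 -> clock=8.
Op 3: tick 10 -> clock=18.
Op 4: tick 11 -> clock=29.
Op 5: tick 9 -> clock=38.
Op 6: insert c.com -> 10.0.0.2 (expiry=38+2=40). clock=38
Op 7: insert e.com -> 10.0.0.1 (expiry=38+10=48). clock=38
Op 8: tick 7 -> clock=45. purged={c.com}
Op 9: tick 7 -> clock=52. purged={e.com}
Op 10: tick 4 -> clock=56.
Op 11: insert a.com -> 10.0.0.1 (expiry=56+5=61). clock=56
Op 12: tick 5 -> clock=61. purged={a.com}
Op 13: insert b.com -> 10.0.0.1 (expiry=61+3=64). clock=61
Op 14: insert c.com -> 10.0.0.1 (expiry=61+4=65). clock=61
Op 15: tick 1 -> clock=62.
Op 16: insert d.com -> 10.0.0.1 (expiry=62+6=68). clock=62
Op 17: tick 9 -> clock=71. purged={b.com,c.com,d.com}
Op 18: tick 10 -> clock=81.
Op 19: insert e.com -> 10.0.0.2 (expiry=81+6=87). clock=81
Op 20: tick 11 -> clock=92. purged={e.com}
Op 21: tick 2 -> clock=94.
Op 22: tick 12 -> clock=106.
Op 23: insert b.com -> 10.0.0.2 (expiry=106+11=117). clock=106
Op 24: insert b.com -> 10.0.0.1 (expiry=106+4=110). clock=106
Op 25: insert d.com -> 10.0.0.2 (expiry=106+7=113). clock=106
Op 26: tick 6 -> clock=112. purged={b.com}
Final clock = 112
Final cache (unexpired): {d.com} -> size=1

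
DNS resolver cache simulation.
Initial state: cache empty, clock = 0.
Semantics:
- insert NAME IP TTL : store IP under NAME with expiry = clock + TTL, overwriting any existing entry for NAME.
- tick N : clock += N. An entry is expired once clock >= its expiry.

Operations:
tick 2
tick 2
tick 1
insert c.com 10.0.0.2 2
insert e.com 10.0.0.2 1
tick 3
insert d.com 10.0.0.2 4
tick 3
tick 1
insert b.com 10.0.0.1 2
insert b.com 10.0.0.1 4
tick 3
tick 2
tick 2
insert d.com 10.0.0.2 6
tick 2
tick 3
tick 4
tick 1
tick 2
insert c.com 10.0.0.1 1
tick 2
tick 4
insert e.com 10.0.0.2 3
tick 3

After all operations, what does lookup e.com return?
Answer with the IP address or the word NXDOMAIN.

Answer: NXDOMAIN

Derivation:
Op 1: tick 2 -> clock=2.
Op 2: tick 2 -> clock=4.
Op 3: tick 1 -> clock=5.
Op 4: insert c.com -> 10.0.0.2 (expiry=5+2=7). clock=5
Op 5: insert e.com -> 10.0.0.2 (expiry=5+1=6). clock=5
Op 6: tick 3 -> clock=8. purged={c.com,e.com}
Op 7: insert d.com -> 10.0.0.2 (expiry=8+4=12). clock=8
Op 8: tick 3 -> clock=11.
Op 9: tick 1 -> clock=12. purged={d.com}
Op 10: insert b.com -> 10.0.0.1 (expiry=12+2=14). clock=12
Op 11: insert b.com -> 10.0.0.1 (expiry=12+4=16). clock=12
Op 12: tick 3 -> clock=15.
Op 13: tick 2 -> clock=17. purged={b.com}
Op 14: tick 2 -> clock=19.
Op 15: insert d.com -> 10.0.0.2 (expiry=19+6=25). clock=19
Op 16: tick 2 -> clock=21.
Op 17: tick 3 -> clock=24.
Op 18: tick 4 -> clock=28. purged={d.com}
Op 19: tick 1 -> clock=29.
Op 20: tick 2 -> clock=31.
Op 21: insert c.com -> 10.0.0.1 (expiry=31+1=32). clock=31
Op 22: tick 2 -> clock=33. purged={c.com}
Op 23: tick 4 -> clock=37.
Op 24: insert e.com -> 10.0.0.2 (expiry=37+3=40). clock=37
Op 25: tick 3 -> clock=40. purged={e.com}
lookup e.com: not in cache (expired or never inserted)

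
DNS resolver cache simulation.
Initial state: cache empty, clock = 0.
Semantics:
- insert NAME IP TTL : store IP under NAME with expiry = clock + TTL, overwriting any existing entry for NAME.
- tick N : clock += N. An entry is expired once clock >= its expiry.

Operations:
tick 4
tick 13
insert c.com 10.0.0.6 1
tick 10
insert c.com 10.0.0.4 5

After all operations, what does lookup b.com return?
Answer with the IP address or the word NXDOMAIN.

Op 1: tick 4 -> clock=4.
Op 2: tick 13 -> clock=17.
Op 3: insert c.com -> 10.0.0.6 (expiry=17+1=18). clock=17
Op 4: tick 10 -> clock=27. purged={c.com}
Op 5: insert c.com -> 10.0.0.4 (expiry=27+5=32). clock=27
lookup b.com: not in cache (expired or never inserted)

Answer: NXDOMAIN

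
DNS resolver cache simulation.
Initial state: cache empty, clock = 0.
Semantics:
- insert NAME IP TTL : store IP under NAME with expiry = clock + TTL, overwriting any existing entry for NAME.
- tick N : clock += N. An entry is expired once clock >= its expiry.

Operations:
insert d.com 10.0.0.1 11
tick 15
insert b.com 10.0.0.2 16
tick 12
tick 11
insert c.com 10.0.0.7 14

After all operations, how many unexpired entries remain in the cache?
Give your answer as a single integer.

Op 1: insert d.com -> 10.0.0.1 (expiry=0+11=11). clock=0
Op 2: tick 15 -> clock=15. purged={d.com}
Op 3: insert b.com -> 10.0.0.2 (expiry=15+16=31). clock=15
Op 4: tick 12 -> clock=27.
Op 5: tick 11 -> clock=38. purged={b.com}
Op 6: insert c.com -> 10.0.0.7 (expiry=38+14=52). clock=38
Final cache (unexpired): {c.com} -> size=1

Answer: 1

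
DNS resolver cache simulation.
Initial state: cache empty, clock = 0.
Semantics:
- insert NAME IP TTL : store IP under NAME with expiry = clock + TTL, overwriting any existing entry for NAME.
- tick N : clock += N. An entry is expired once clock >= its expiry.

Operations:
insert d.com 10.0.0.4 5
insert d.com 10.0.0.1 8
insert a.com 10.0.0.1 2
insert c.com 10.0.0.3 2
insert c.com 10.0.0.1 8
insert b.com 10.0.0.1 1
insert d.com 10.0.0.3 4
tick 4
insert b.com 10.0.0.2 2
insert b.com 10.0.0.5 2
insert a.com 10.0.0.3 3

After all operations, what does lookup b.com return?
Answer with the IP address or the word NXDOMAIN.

Answer: 10.0.0.5

Derivation:
Op 1: insert d.com -> 10.0.0.4 (expiry=0+5=5). clock=0
Op 2: insert d.com -> 10.0.0.1 (expiry=0+8=8). clock=0
Op 3: insert a.com -> 10.0.0.1 (expiry=0+2=2). clock=0
Op 4: insert c.com -> 10.0.0.3 (expiry=0+2=2). clock=0
Op 5: insert c.com -> 10.0.0.1 (expiry=0+8=8). clock=0
Op 6: insert b.com -> 10.0.0.1 (expiry=0+1=1). clock=0
Op 7: insert d.com -> 10.0.0.3 (expiry=0+4=4). clock=0
Op 8: tick 4 -> clock=4. purged={a.com,b.com,d.com}
Op 9: insert b.com -> 10.0.0.2 (expiry=4+2=6). clock=4
Op 10: insert b.com -> 10.0.0.5 (expiry=4+2=6). clock=4
Op 11: insert a.com -> 10.0.0.3 (expiry=4+3=7). clock=4
lookup b.com: present, ip=10.0.0.5 expiry=6 > clock=4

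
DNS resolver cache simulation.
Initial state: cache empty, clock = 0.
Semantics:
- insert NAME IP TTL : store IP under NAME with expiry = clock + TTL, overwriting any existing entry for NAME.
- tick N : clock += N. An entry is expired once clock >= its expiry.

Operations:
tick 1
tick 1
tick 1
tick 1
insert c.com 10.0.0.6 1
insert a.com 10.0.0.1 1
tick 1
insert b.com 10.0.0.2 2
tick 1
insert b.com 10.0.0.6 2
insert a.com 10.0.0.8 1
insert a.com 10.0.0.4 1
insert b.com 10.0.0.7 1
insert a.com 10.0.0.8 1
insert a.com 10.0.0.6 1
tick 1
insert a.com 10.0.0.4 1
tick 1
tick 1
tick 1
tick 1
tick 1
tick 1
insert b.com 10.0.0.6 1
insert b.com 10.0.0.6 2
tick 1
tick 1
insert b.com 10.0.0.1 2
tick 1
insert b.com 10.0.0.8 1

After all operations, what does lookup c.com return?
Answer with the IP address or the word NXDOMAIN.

Op 1: tick 1 -> clock=1.
Op 2: tick 1 -> clock=2.
Op 3: tick 1 -> clock=3.
Op 4: tick 1 -> clock=4.
Op 5: insert c.com -> 10.0.0.6 (expiry=4+1=5). clock=4
Op 6: insert a.com -> 10.0.0.1 (expiry=4+1=5). clock=4
Op 7: tick 1 -> clock=5. purged={a.com,c.com}
Op 8: insert b.com -> 10.0.0.2 (expiry=5+2=7). clock=5
Op 9: tick 1 -> clock=6.
Op 10: insert b.com -> 10.0.0.6 (expiry=6+2=8). clock=6
Op 11: insert a.com -> 10.0.0.8 (expiry=6+1=7). clock=6
Op 12: insert a.com -> 10.0.0.4 (expiry=6+1=7). clock=6
Op 13: insert b.com -> 10.0.0.7 (expiry=6+1=7). clock=6
Op 14: insert a.com -> 10.0.0.8 (expiry=6+1=7). clock=6
Op 15: insert a.com -> 10.0.0.6 (expiry=6+1=7). clock=6
Op 16: tick 1 -> clock=7. purged={a.com,b.com}
Op 17: insert a.com -> 10.0.0.4 (expiry=7+1=8). clock=7
Op 18: tick 1 -> clock=8. purged={a.com}
Op 19: tick 1 -> clock=9.
Op 20: tick 1 -> clock=10.
Op 21: tick 1 -> clock=11.
Op 22: tick 1 -> clock=12.
Op 23: tick 1 -> clock=13.
Op 24: insert b.com -> 10.0.0.6 (expiry=13+1=14). clock=13
Op 25: insert b.com -> 10.0.0.6 (expiry=13+2=15). clock=13
Op 26: tick 1 -> clock=14.
Op 27: tick 1 -> clock=15. purged={b.com}
Op 28: insert b.com -> 10.0.0.1 (expiry=15+2=17). clock=15
Op 29: tick 1 -> clock=16.
Op 30: insert b.com -> 10.0.0.8 (expiry=16+1=17). clock=16
lookup c.com: not in cache (expired or never inserted)

Answer: NXDOMAIN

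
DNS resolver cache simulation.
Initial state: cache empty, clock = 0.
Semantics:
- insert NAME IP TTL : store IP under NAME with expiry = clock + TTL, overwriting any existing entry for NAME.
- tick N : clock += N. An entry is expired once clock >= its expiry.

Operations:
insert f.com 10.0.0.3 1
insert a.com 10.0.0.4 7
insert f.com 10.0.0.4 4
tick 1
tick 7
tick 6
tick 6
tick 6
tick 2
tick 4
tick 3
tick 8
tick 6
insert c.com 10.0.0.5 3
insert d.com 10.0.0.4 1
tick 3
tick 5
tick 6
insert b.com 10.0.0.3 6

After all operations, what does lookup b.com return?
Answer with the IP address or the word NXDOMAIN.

Answer: 10.0.0.3

Derivation:
Op 1: insert f.com -> 10.0.0.3 (expiry=0+1=1). clock=0
Op 2: insert a.com -> 10.0.0.4 (expiry=0+7=7). clock=0
Op 3: insert f.com -> 10.0.0.4 (expiry=0+4=4). clock=0
Op 4: tick 1 -> clock=1.
Op 5: tick 7 -> clock=8. purged={a.com,f.com}
Op 6: tick 6 -> clock=14.
Op 7: tick 6 -> clock=20.
Op 8: tick 6 -> clock=26.
Op 9: tick 2 -> clock=28.
Op 10: tick 4 -> clock=32.
Op 11: tick 3 -> clock=35.
Op 12: tick 8 -> clock=43.
Op 13: tick 6 -> clock=49.
Op 14: insert c.com -> 10.0.0.5 (expiry=49+3=52). clock=49
Op 15: insert d.com -> 10.0.0.4 (expiry=49+1=50). clock=49
Op 16: tick 3 -> clock=52. purged={c.com,d.com}
Op 17: tick 5 -> clock=57.
Op 18: tick 6 -> clock=63.
Op 19: insert b.com -> 10.0.0.3 (expiry=63+6=69). clock=63
lookup b.com: present, ip=10.0.0.3 expiry=69 > clock=63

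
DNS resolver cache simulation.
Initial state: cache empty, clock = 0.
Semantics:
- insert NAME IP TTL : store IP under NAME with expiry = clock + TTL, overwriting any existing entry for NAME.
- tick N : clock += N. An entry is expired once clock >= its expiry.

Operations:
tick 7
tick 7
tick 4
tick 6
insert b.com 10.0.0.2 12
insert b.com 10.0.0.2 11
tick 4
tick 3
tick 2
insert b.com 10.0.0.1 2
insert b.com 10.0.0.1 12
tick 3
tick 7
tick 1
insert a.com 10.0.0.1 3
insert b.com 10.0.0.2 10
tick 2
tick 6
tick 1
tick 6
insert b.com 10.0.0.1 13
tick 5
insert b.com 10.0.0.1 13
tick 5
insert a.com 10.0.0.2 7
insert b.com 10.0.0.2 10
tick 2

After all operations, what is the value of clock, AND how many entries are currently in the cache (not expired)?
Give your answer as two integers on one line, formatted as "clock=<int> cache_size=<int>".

Op 1: tick 7 -> clock=7.
Op 2: tick 7 -> clock=14.
Op 3: tick 4 -> clock=18.
Op 4: tick 6 -> clock=24.
Op 5: insert b.com -> 10.0.0.2 (expiry=24+12=36). clock=24
Op 6: insert b.com -> 10.0.0.2 (expiry=24+11=35). clock=24
Op 7: tick 4 -> clock=28.
Op 8: tick 3 -> clock=31.
Op 9: tick 2 -> clock=33.
Op 10: insert b.com -> 10.0.0.1 (expiry=33+2=35). clock=33
Op 11: insert b.com -> 10.0.0.1 (expiry=33+12=45). clock=33
Op 12: tick 3 -> clock=36.
Op 13: tick 7 -> clock=43.
Op 14: tick 1 -> clock=44.
Op 15: insert a.com -> 10.0.0.1 (expiry=44+3=47). clock=44
Op 16: insert b.com -> 10.0.0.2 (expiry=44+10=54). clock=44
Op 17: tick 2 -> clock=46.
Op 18: tick 6 -> clock=52. purged={a.com}
Op 19: tick 1 -> clock=53.
Op 20: tick 6 -> clock=59. purged={b.com}
Op 21: insert b.com -> 10.0.0.1 (expiry=59+13=72). clock=59
Op 22: tick 5 -> clock=64.
Op 23: insert b.com -> 10.0.0.1 (expiry=64+13=77). clock=64
Op 24: tick 5 -> clock=69.
Op 25: insert a.com -> 10.0.0.2 (expiry=69+7=76). clock=69
Op 26: insert b.com -> 10.0.0.2 (expiry=69+10=79). clock=69
Op 27: tick 2 -> clock=71.
Final clock = 71
Final cache (unexpired): {a.com,b.com} -> size=2

Answer: clock=71 cache_size=2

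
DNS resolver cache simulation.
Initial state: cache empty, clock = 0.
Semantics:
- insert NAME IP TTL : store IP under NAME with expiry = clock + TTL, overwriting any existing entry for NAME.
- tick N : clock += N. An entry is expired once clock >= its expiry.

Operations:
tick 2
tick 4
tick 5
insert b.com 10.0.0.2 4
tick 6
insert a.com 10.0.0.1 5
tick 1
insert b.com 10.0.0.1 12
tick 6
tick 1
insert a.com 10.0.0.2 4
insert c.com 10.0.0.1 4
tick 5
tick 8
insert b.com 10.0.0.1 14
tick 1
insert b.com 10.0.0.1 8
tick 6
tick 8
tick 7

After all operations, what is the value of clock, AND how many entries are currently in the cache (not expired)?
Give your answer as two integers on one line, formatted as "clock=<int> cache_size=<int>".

Answer: clock=60 cache_size=0

Derivation:
Op 1: tick 2 -> clock=2.
Op 2: tick 4 -> clock=6.
Op 3: tick 5 -> clock=11.
Op 4: insert b.com -> 10.0.0.2 (expiry=11+4=15). clock=11
Op 5: tick 6 -> clock=17. purged={b.com}
Op 6: insert a.com -> 10.0.0.1 (expiry=17+5=22). clock=17
Op 7: tick 1 -> clock=18.
Op 8: insert b.com -> 10.0.0.1 (expiry=18+12=30). clock=18
Op 9: tick 6 -> clock=24. purged={a.com}
Op 10: tick 1 -> clock=25.
Op 11: insert a.com -> 10.0.0.2 (expiry=25+4=29). clock=25
Op 12: insert c.com -> 10.0.0.1 (expiry=25+4=29). clock=25
Op 13: tick 5 -> clock=30. purged={a.com,b.com,c.com}
Op 14: tick 8 -> clock=38.
Op 15: insert b.com -> 10.0.0.1 (expiry=38+14=52). clock=38
Op 16: tick 1 -> clock=39.
Op 17: insert b.com -> 10.0.0.1 (expiry=39+8=47). clock=39
Op 18: tick 6 -> clock=45.
Op 19: tick 8 -> clock=53. purged={b.com}
Op 20: tick 7 -> clock=60.
Final clock = 60
Final cache (unexpired): {} -> size=0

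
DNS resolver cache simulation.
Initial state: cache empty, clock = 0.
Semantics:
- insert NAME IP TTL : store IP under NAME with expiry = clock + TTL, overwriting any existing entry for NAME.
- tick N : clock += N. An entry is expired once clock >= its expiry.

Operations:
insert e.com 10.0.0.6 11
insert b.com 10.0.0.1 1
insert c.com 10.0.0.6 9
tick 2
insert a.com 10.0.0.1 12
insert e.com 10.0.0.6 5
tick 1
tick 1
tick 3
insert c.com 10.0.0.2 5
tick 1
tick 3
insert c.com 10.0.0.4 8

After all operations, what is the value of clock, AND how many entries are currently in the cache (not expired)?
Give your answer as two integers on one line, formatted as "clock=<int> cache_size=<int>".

Answer: clock=11 cache_size=2

Derivation:
Op 1: insert e.com -> 10.0.0.6 (expiry=0+11=11). clock=0
Op 2: insert b.com -> 10.0.0.1 (expiry=0+1=1). clock=0
Op 3: insert c.com -> 10.0.0.6 (expiry=0+9=9). clock=0
Op 4: tick 2 -> clock=2. purged={b.com}
Op 5: insert a.com -> 10.0.0.1 (expiry=2+12=14). clock=2
Op 6: insert e.com -> 10.0.0.6 (expiry=2+5=7). clock=2
Op 7: tick 1 -> clock=3.
Op 8: tick 1 -> clock=4.
Op 9: tick 3 -> clock=7. purged={e.com}
Op 10: insert c.com -> 10.0.0.2 (expiry=7+5=12). clock=7
Op 11: tick 1 -> clock=8.
Op 12: tick 3 -> clock=11.
Op 13: insert c.com -> 10.0.0.4 (expiry=11+8=19). clock=11
Final clock = 11
Final cache (unexpired): {a.com,c.com} -> size=2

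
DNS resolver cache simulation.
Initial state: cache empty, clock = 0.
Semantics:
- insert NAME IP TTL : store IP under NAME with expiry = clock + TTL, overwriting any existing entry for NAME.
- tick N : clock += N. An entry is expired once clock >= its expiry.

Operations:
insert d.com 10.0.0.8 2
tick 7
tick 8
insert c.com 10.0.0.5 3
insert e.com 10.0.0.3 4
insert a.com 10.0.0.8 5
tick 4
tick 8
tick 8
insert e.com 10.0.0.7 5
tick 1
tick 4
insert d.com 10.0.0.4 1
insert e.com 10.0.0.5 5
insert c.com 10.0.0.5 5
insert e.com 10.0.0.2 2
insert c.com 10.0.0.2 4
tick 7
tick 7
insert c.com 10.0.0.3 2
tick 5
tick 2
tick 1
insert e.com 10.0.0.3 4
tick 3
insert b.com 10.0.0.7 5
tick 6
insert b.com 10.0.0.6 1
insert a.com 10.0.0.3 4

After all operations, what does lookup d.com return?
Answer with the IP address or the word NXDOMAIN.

Answer: NXDOMAIN

Derivation:
Op 1: insert d.com -> 10.0.0.8 (expiry=0+2=2). clock=0
Op 2: tick 7 -> clock=7. purged={d.com}
Op 3: tick 8 -> clock=15.
Op 4: insert c.com -> 10.0.0.5 (expiry=15+3=18). clock=15
Op 5: insert e.com -> 10.0.0.3 (expiry=15+4=19). clock=15
Op 6: insert a.com -> 10.0.0.8 (expiry=15+5=20). clock=15
Op 7: tick 4 -> clock=19. purged={c.com,e.com}
Op 8: tick 8 -> clock=27. purged={a.com}
Op 9: tick 8 -> clock=35.
Op 10: insert e.com -> 10.0.0.7 (expiry=35+5=40). clock=35
Op 11: tick 1 -> clock=36.
Op 12: tick 4 -> clock=40. purged={e.com}
Op 13: insert d.com -> 10.0.0.4 (expiry=40+1=41). clock=40
Op 14: insert e.com -> 10.0.0.5 (expiry=40+5=45). clock=40
Op 15: insert c.com -> 10.0.0.5 (expiry=40+5=45). clock=40
Op 16: insert e.com -> 10.0.0.2 (expiry=40+2=42). clock=40
Op 17: insert c.com -> 10.0.0.2 (expiry=40+4=44). clock=40
Op 18: tick 7 -> clock=47. purged={c.com,d.com,e.com}
Op 19: tick 7 -> clock=54.
Op 20: insert c.com -> 10.0.0.3 (expiry=54+2=56). clock=54
Op 21: tick 5 -> clock=59. purged={c.com}
Op 22: tick 2 -> clock=61.
Op 23: tick 1 -> clock=62.
Op 24: insert e.com -> 10.0.0.3 (expiry=62+4=66). clock=62
Op 25: tick 3 -> clock=65.
Op 26: insert b.com -> 10.0.0.7 (expiry=65+5=70). clock=65
Op 27: tick 6 -> clock=71. purged={b.com,e.com}
Op 28: insert b.com -> 10.0.0.6 (expiry=71+1=72). clock=71
Op 29: insert a.com -> 10.0.0.3 (expiry=71+4=75). clock=71
lookup d.com: not in cache (expired or never inserted)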